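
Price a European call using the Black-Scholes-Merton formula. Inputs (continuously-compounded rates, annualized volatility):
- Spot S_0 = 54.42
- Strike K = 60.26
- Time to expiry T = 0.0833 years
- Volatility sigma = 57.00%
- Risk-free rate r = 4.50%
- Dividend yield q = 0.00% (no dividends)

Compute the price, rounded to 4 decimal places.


Answer: Price = 1.5913

Derivation:
d1 = (ln(S/K) + (r - q + 0.5*sigma^2) * T) / (sigma * sqrt(T)) = -0.51459018
d2 = d1 - sigma * sqrt(T) = -0.67910209
exp(-rT) = 0.99625852; exp(-qT) = 1.00000000
C = S_0 * exp(-qT) * N(d1) - K * exp(-rT) * N(d2)
N(d1) = 0.30341972; N(d2) = 0.24853659
C = 54.4200 * 1.00000000 * 0.30341972 - 60.2600 * 0.99625852 * 0.24853659 = 1.5913


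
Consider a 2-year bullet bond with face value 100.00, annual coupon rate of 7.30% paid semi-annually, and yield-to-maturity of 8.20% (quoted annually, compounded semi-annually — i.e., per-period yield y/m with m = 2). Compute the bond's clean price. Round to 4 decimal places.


Answer: Price = 98.3704

Derivation:
Coupon per period c = face * coupon_rate / m = 3.650000
Periods per year m = 2; per-period yield y/m = 0.041000
Number of cashflows N = 4
Cashflows (t years, CF_t, discount factor 1/(1+y/m)^(m*t), PV):
  t = 0.5000: CF_t = 3.650000, DF = 0.960615, PV = 3.506244
  t = 1.0000: CF_t = 3.650000, DF = 0.922781, PV = 3.368150
  t = 1.5000: CF_t = 3.650000, DF = 0.886437, PV = 3.235495
  t = 2.0000: CF_t = 103.650000, DF = 0.851524, PV = 88.260501
Price P = sum_t PV_t = 98.370389


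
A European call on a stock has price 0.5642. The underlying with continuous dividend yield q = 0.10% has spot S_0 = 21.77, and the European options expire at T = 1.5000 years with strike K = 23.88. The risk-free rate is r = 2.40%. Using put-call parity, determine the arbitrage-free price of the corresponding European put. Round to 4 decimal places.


Put-call parity: C - P = S_0 * exp(-qT) - K * exp(-rT).
S_0 * exp(-qT) = 21.7700 * 0.99850112 = 21.73736948
K * exp(-rT) = 23.8800 * 0.96464029 = 23.03561021
P = C - S*exp(-qT) + K*exp(-rT)
P = 0.5642 - 21.73736948 + 23.03561021 = 1.8624

Answer: Put price = 1.8624


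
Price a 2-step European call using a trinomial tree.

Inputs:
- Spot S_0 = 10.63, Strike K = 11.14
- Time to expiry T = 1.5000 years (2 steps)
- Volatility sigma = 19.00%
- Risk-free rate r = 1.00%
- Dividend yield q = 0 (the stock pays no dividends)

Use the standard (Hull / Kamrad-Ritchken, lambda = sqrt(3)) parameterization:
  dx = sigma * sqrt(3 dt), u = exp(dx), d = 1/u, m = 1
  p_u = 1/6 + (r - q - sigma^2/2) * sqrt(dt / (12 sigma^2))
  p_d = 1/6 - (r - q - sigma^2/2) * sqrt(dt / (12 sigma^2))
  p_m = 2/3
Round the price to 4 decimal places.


dt = T/N = 0.750000; dx = sigma*sqrt(3*dt) = 0.285000
u = exp(dx) = 1.329762; d = 1/u = 0.752014
p_u = 0.156075, p_m = 0.666667, p_d = 0.177259
Discount per step: exp(-r*dt) = 0.992528
Stock lattice S(k, j) with j the centered position index:
  k=0: S(0,+0) = 10.6300
  k=1: S(1,-1) = 7.9939; S(1,+0) = 10.6300; S(1,+1) = 14.1354
  k=2: S(2,-2) = 6.0115; S(2,-1) = 7.9939; S(2,+0) = 10.6300; S(2,+1) = 14.1354; S(2,+2) = 18.7967
Terminal payoffs V(N, j) = max(S_T - K, 0):
  V(2,-2) = 0.000000; V(2,-1) = 0.000000; V(2,+0) = 0.000000; V(2,+1) = 2.995370; V(2,+2) = 7.656679
Backward induction: V(k, j) = exp(-r*dt) * [p_u * V(k+1, j+1) + p_m * V(k+1, j) + p_d * V(k+1, j-1)]
  V(1,-1) = exp(-r*dt) * [p_u*0.000000 + p_m*0.000000 + p_d*0.000000] = 0.000000
  V(1,+0) = exp(-r*dt) * [p_u*2.995370 + p_m*0.000000 + p_d*0.000000] = 0.464008
  V(1,+1) = exp(-r*dt) * [p_u*7.656679 + p_m*2.995370 + p_d*0.000000] = 3.168076
  V(0,+0) = exp(-r*dt) * [p_u*3.168076 + p_m*0.464008 + p_d*0.000000] = 0.797789

Answer: Price = V(0,0) = 0.7978


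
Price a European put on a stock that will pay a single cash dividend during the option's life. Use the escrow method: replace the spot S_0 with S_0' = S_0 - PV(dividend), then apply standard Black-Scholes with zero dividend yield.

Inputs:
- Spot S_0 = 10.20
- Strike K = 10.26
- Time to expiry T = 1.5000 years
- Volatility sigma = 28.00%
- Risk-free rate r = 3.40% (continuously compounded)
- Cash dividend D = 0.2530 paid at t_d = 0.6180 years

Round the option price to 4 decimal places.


Answer: Price = 1.2423

Derivation:
PV(D) = D * exp(-r * t_d) = 0.2530 * 0.97920721 = 0.24773943
S_0' = S_0 - PV(D) = 10.2000 - 0.24773943 = 9.95226057
d1 = (ln(S_0'/K) + (r + sigma^2/2)*T) / (sigma*sqrt(T)) = 0.23138020
d2 = d1 - sigma*sqrt(T) = -0.11154837
exp(-rT) = 0.95027867
N(-d1) = 0.40850972; N(-d2) = 0.54440924
P = K * exp(-rT) * N(-d2) - S_0' * N(-d1) = 10.2600 * 0.95027867 * 0.54440924 - 9.95226057 * 0.40850972 = 1.2423


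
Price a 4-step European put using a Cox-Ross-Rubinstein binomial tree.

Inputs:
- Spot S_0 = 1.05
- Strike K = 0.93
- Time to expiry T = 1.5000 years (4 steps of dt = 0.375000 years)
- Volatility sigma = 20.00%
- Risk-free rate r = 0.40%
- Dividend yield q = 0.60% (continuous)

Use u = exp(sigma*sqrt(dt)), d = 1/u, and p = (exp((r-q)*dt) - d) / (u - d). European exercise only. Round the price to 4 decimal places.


dt = T/N = 0.375000
u = exp(sigma*sqrt(dt)) = 1.130290; d = 1/u = 0.884728
p = (exp((r-q)*dt) - d) / (u - d) = 0.466367
Discount per step: exp(-r*dt) = 0.998501
Stock lattice S(k, i) with i counting down-moves:
  k=0: S(0,0) = 1.0500
  k=1: S(1,0) = 1.1868; S(1,1) = 0.9290
  k=2: S(2,0) = 1.3414; S(2,1) = 1.0500; S(2,2) = 0.8219
  k=3: S(3,0) = 1.5162; S(3,1) = 1.1868; S(3,2) = 0.9290; S(3,3) = 0.7271
  k=4: S(4,0) = 1.7138; S(4,1) = 1.3414; S(4,2) = 1.0500; S(4,3) = 0.8219; S(4,4) = 0.6433
Terminal payoffs V(N, i) = max(K - S_T, 0):
  V(4,0) = 0.000000; V(4,1) = 0.000000; V(4,2) = 0.000000; V(4,3) = 0.108118; V(4,4) = 0.286677
Backward induction: V(k, i) = exp(-r*dt) * [p * V(k+1, i) + (1-p) * V(k+1, i+1)].
  V(3,0) = exp(-r*dt) * [p*0.000000 + (1-p)*0.000000] = 0.000000
  V(3,1) = exp(-r*dt) * [p*0.000000 + (1-p)*0.000000] = 0.000000
  V(3,2) = exp(-r*dt) * [p*0.000000 + (1-p)*0.108118] = 0.057609
  V(3,3) = exp(-r*dt) * [p*0.108118 + (1-p)*0.286677] = 0.203098
  V(2,0) = exp(-r*dt) * [p*0.000000 + (1-p)*0.000000] = 0.000000
  V(2,1) = exp(-r*dt) * [p*0.000000 + (1-p)*0.057609] = 0.030696
  V(2,2) = exp(-r*dt) * [p*0.057609 + (1-p)*0.203098] = 0.135044
  V(1,0) = exp(-r*dt) * [p*0.000000 + (1-p)*0.030696] = 0.016356
  V(1,1) = exp(-r*dt) * [p*0.030696 + (1-p)*0.135044] = 0.086250
  V(0,0) = exp(-r*dt) * [p*0.016356 + (1-p)*0.086250] = 0.053573

Answer: Price = V(0,0) = 0.0536


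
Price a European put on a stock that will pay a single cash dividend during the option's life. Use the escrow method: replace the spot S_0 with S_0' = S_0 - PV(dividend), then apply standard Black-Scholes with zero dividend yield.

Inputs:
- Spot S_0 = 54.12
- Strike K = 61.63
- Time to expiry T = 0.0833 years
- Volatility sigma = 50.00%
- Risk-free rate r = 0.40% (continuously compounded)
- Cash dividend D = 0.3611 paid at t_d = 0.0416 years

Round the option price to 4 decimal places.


Answer: Price = 8.6174

Derivation:
PV(D) = D * exp(-r * t_d) = 0.3611 * 0.99983361 = 0.36103992
S_0' = S_0 - PV(D) = 54.1200 - 0.36103992 = 53.75896008
d1 = (ln(S_0'/K) + (r + sigma^2/2)*T) / (sigma*sqrt(T)) = -0.87238479
d2 = d1 - sigma*sqrt(T) = -1.01669349
exp(-rT) = 0.99966686
N(-d1) = 0.80850075; N(-d2) = 0.84535037
P = K * exp(-rT) * N(-d2) - S_0' * N(-d1) = 61.6300 * 0.99966686 * 0.84535037 - 53.75896008 * 0.80850075 = 8.6174


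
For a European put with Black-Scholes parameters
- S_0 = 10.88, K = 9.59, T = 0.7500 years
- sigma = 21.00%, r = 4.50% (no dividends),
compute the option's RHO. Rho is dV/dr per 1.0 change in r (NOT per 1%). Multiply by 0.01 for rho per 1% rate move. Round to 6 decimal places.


d1 = 0.9704590088; d2 = 0.7885936740
phi(d1) = 0.2491166852; exp(-qT) = 1.0000000000; exp(-rT) = 0.9668131777
N(-d2) = 0.2151747647
Rho = -K*T*exp(-rT)*N(-d2) = -9.5900 * 0.7500 * 0.9668131777 * 0.2151747647 = -1.496283

Answer: Rho = -1.496283


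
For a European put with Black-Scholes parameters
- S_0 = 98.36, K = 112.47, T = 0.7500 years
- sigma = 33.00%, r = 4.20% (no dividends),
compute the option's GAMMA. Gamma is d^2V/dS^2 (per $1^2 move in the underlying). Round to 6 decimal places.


Answer: Gamma = 0.013865

Derivation:
d1 = -0.2159458036; d2 = -0.5017341868
phi(d1) = 0.3897480290; exp(-qT) = 1.0000000000; exp(-rT) = 0.9689909565
Gamma = exp(-qT) * phi(d1) / (S * sigma * sqrt(T)) = 1.0000000000 * 0.3897480290 / (98.3600 * 0.3300 * 0.8660254038) = 0.013865


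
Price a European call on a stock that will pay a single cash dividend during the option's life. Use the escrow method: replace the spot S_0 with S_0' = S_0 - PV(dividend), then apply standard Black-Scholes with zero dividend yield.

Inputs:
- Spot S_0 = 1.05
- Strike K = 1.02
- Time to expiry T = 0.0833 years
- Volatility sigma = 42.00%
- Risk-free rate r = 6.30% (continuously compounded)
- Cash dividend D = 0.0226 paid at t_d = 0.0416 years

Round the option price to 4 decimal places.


PV(D) = D * exp(-r * t_d) = 0.0226 * 0.99738263 = 0.02254085
S_0' = S_0 - PV(D) = 1.0500 - 0.02254085 = 1.02745915
d1 = (ln(S_0'/K) + (r + sigma^2/2)*T) / (sigma*sqrt(T)) = 0.16401055
d2 = d1 - sigma*sqrt(T) = 0.04279125
exp(-rT) = 0.99476585
N(d1) = 0.56513858; N(d2) = 0.51706603
C = S_0' * N(d1) - K * exp(-rT) * N(d2) = 1.02745915 * 0.56513858 - 1.0200 * 0.99476585 * 0.51706603 = 0.0560

Answer: Price = 0.0560


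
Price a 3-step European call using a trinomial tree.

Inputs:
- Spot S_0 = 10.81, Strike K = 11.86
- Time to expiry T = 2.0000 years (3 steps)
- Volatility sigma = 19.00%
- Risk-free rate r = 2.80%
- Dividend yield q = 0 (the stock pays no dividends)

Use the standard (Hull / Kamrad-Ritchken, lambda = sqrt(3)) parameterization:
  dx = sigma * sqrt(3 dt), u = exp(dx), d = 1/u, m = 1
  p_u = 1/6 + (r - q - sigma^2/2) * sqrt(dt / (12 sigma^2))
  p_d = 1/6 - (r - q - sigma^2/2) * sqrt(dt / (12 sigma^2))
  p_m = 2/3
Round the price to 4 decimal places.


Answer: Price = V(0,0) = 1.0165

Derivation:
dt = T/N = 0.666667; dx = sigma*sqrt(3*dt) = 0.268701
u = exp(dx) = 1.308263; d = 1/u = 0.764372
p_u = 0.179010, p_m = 0.666667, p_d = 0.154323
Discount per step: exp(-r*dt) = 0.981506
Stock lattice S(k, j) with j the centered position index:
  k=0: S(0,+0) = 10.8100
  k=1: S(1,-1) = 8.2629; S(1,+0) = 10.8100; S(1,+1) = 14.1423
  k=2: S(2,-2) = 6.3159; S(2,-1) = 8.2629; S(2,+0) = 10.8100; S(2,+1) = 14.1423; S(2,+2) = 18.5019
  k=3: S(3,-3) = 4.8277; S(3,-2) = 6.3159; S(3,-1) = 8.2629; S(3,+0) = 10.8100; S(3,+1) = 14.1423; S(3,+2) = 18.5019; S(3,+3) = 24.2053
Terminal payoffs V(N, j) = max(S_T - K, 0):
  V(3,-3) = 0.000000; V(3,-2) = 0.000000; V(3,-1) = 0.000000; V(3,+0) = 0.000000; V(3,+1) = 2.282327; V(3,+2) = 6.641888; V(3,+3) = 12.345342
Backward induction: V(k, j) = exp(-r*dt) * [p_u * V(k+1, j+1) + p_m * V(k+1, j) + p_d * V(k+1, j-1)]
  V(2,-2) = exp(-r*dt) * [p_u*0.000000 + p_m*0.000000 + p_d*0.000000] = 0.000000
  V(2,-1) = exp(-r*dt) * [p_u*0.000000 + p_m*0.000000 + p_d*0.000000] = 0.000000
  V(2,+0) = exp(-r*dt) * [p_u*2.282327 + p_m*0.000000 + p_d*0.000000] = 0.401004
  V(2,+1) = exp(-r*dt) * [p_u*6.641888 + p_m*2.282327 + p_d*0.000000] = 2.660389
  V(2,+2) = exp(-r*dt) * [p_u*12.345342 + p_m*6.641888 + p_d*2.282327] = 6.860810
  V(1,-1) = exp(-r*dt) * [p_u*0.401004 + p_m*0.000000 + p_d*0.000000] = 0.070456
  V(1,+0) = exp(-r*dt) * [p_u*2.660389 + p_m*0.401004 + p_d*0.000000] = 0.729821
  V(1,+1) = exp(-r*dt) * [p_u*6.860810 + p_m*2.660389 + p_d*0.401004] = 3.006973
  V(0,+0) = exp(-r*dt) * [p_u*3.006973 + p_m*0.729821 + p_d*0.070456] = 1.016545


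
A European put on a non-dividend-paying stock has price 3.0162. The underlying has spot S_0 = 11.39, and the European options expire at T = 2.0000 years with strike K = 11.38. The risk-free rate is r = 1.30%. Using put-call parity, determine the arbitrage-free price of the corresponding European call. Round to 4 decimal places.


Put-call parity: C - P = S_0 * exp(-qT) - K * exp(-rT).
S_0 * exp(-qT) = 11.3900 * 1.00000000 = 11.39000000
K * exp(-rT) = 11.3800 * 0.97433509 = 11.08793332
C = P + S*exp(-qT) - K*exp(-rT)
C = 3.0162 + 11.39000000 - 11.08793332 = 3.3183

Answer: Call price = 3.3183


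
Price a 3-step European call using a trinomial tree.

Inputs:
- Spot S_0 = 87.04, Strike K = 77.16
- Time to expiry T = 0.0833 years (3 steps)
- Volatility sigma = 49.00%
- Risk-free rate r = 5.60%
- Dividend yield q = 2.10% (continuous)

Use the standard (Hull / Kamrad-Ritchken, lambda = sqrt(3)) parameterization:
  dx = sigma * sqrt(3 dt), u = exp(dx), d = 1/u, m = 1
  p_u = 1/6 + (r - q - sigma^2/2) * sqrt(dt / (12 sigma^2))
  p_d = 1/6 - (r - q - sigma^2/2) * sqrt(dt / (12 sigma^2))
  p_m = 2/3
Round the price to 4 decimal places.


Answer: Price = V(0,0) = 11.2937

Derivation:
dt = T/N = 0.027767; dx = sigma*sqrt(3*dt) = 0.141423
u = exp(dx) = 1.151911; d = 1/u = 0.868122
p_u = 0.158317, p_m = 0.666667, p_d = 0.175016
Discount per step: exp(-r*dt) = 0.998446
Stock lattice S(k, j) with j the centered position index:
  k=0: S(0,+0) = 87.0400
  k=1: S(1,-1) = 75.5614; S(1,+0) = 87.0400; S(1,+1) = 100.2624
  k=2: S(2,-2) = 65.5965; S(2,-1) = 75.5614; S(2,+0) = 87.0400; S(2,+1) = 100.2624; S(2,+2) = 115.4933
  k=3: S(3,-3) = 56.9458; S(3,-2) = 65.5965; S(3,-1) = 75.5614; S(3,+0) = 87.0400; S(3,+1) = 100.2624; S(3,+2) = 115.4933; S(3,+3) = 133.0381
Terminal payoffs V(N, j) = max(S_T - K, 0):
  V(3,-3) = 0.000000; V(3,-2) = 0.000000; V(3,-1) = 0.000000; V(3,+0) = 9.880000; V(3,+1) = 23.102356; V(3,+2) = 38.333336; V(3,+3) = 55.878073
Backward induction: V(k, j) = exp(-r*dt) * [p_u * V(k+1, j+1) + p_m * V(k+1, j) + p_d * V(k+1, j-1)]
  V(2,-2) = exp(-r*dt) * [p_u*0.000000 + p_m*0.000000 + p_d*0.000000] = 0.000000
  V(2,-1) = exp(-r*dt) * [p_u*9.880000 + p_m*0.000000 + p_d*0.000000] = 1.561745
  V(2,+0) = exp(-r*dt) * [p_u*23.102356 + p_m*9.880000 + p_d*0.000000] = 10.228254
  V(2,+1) = exp(-r*dt) * [p_u*38.333336 + p_m*23.102356 + p_d*9.880000] = 23.163515
  V(2,+2) = exp(-r*dt) * [p_u*55.878073 + p_m*38.333336 + p_d*23.102356] = 38.385575
  V(1,-1) = exp(-r*dt) * [p_u*10.228254 + p_m*1.561745 + p_d*0.000000] = 2.656340
  V(1,+0) = exp(-r*dt) * [p_u*23.163515 + p_m*10.228254 + p_d*1.561745] = 10.742637
  V(1,+1) = exp(-r*dt) * [p_u*38.385575 + p_m*23.163515 + p_d*10.228254] = 23.273338
  V(0,+0) = exp(-r*dt) * [p_u*23.273338 + p_m*10.742637 + p_d*2.656340] = 11.293659


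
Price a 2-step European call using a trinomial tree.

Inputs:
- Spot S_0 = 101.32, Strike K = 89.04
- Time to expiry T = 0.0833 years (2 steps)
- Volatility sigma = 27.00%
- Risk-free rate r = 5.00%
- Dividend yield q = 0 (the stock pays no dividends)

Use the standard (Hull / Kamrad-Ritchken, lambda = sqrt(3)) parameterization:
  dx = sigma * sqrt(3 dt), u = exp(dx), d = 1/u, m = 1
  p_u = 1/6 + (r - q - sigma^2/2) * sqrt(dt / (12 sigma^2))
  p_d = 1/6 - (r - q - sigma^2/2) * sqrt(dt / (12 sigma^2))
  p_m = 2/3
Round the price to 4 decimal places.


dt = T/N = 0.041650; dx = sigma*sqrt(3*dt) = 0.095440
u = exp(dx) = 1.100143; d = 1/u = 0.908973
p_u = 0.169623, p_m = 0.666667, p_d = 0.163710
Discount per step: exp(-r*dt) = 0.997920
Stock lattice S(k, j) with j the centered position index:
  k=0: S(0,+0) = 101.3200
  k=1: S(1,-1) = 92.0971; S(1,+0) = 101.3200; S(1,+1) = 111.4665
  k=2: S(2,-2) = 83.7137; S(2,-1) = 92.0971; S(2,+0) = 101.3200; S(2,+1) = 111.4665; S(2,+2) = 122.6291
Terminal payoffs V(N, j) = max(S_T - K, 0):
  V(2,-2) = 0.000000; V(2,-1) = 3.057104; V(2,+0) = 12.280000; V(2,+1) = 22.426506; V(2,+2) = 33.589114
Backward induction: V(k, j) = exp(-r*dt) * [p_u * V(k+1, j+1) + p_m * V(k+1, j) + p_d * V(k+1, j-1)]
  V(1,-1) = exp(-r*dt) * [p_u*12.280000 + p_m*3.057104 + p_d*0.000000] = 4.112470
  V(1,+0) = exp(-r*dt) * [p_u*22.426506 + p_m*12.280000 + p_d*3.057104] = 12.465217
  V(1,+1) = exp(-r*dt) * [p_u*33.589114 + p_m*22.426506 + p_d*12.280000] = 22.611721
  V(0,+0) = exp(-r*dt) * [p_u*22.611721 + p_m*12.465217 + p_d*4.112470] = 12.792204

Answer: Price = V(0,0) = 12.7922


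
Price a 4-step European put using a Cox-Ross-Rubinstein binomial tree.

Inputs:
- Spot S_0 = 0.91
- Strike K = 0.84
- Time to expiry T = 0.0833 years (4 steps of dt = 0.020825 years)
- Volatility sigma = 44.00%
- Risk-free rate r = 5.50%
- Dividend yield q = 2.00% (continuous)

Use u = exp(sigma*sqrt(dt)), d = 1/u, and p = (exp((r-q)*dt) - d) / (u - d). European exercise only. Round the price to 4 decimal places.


Answer: Price = V(0,0) = 0.0190

Derivation:
dt = T/N = 0.020825
u = exp(sigma*sqrt(dt)) = 1.065555; d = 1/u = 0.938478
p = (exp((r-q)*dt) - d) / (u - d) = 0.489869
Discount per step: exp(-r*dt) = 0.998855
Stock lattice S(k, i) with i counting down-moves:
  k=0: S(0,0) = 0.9100
  k=1: S(1,0) = 0.9697; S(1,1) = 0.8540
  k=2: S(2,0) = 1.0332; S(2,1) = 0.9100; S(2,2) = 0.8015
  k=3: S(3,0) = 1.1010; S(3,1) = 0.9697; S(3,2) = 0.8540; S(3,3) = 0.7522
  k=4: S(4,0) = 1.1731; S(4,1) = 1.0332; S(4,2) = 0.9100; S(4,3) = 0.8015; S(4,4) = 0.7059
Terminal payoffs V(N, i) = max(K - S_T, 0):
  V(4,0) = 0.000000; V(4,1) = 0.000000; V(4,2) = 0.000000; V(4,3) = 0.038526; V(4,4) = 0.134109
Backward induction: V(k, i) = exp(-r*dt) * [p * V(k+1, i) + (1-p) * V(k+1, i+1)].
  V(3,0) = exp(-r*dt) * [p*0.000000 + (1-p)*0.000000] = 0.000000
  V(3,1) = exp(-r*dt) * [p*0.000000 + (1-p)*0.000000] = 0.000000
  V(3,2) = exp(-r*dt) * [p*0.000000 + (1-p)*0.038526] = 0.019631
  V(3,3) = exp(-r*dt) * [p*0.038526 + (1-p)*0.134109] = 0.087186
  V(2,0) = exp(-r*dt) * [p*0.000000 + (1-p)*0.000000] = 0.000000
  V(2,1) = exp(-r*dt) * [p*0.000000 + (1-p)*0.019631] = 0.010003
  V(2,2) = exp(-r*dt) * [p*0.019631 + (1-p)*0.087186] = 0.054031
  V(1,0) = exp(-r*dt) * [p*0.000000 + (1-p)*0.010003] = 0.005097
  V(1,1) = exp(-r*dt) * [p*0.010003 + (1-p)*0.054031] = 0.032426
  V(0,0) = exp(-r*dt) * [p*0.005097 + (1-p)*0.032426] = 0.019016


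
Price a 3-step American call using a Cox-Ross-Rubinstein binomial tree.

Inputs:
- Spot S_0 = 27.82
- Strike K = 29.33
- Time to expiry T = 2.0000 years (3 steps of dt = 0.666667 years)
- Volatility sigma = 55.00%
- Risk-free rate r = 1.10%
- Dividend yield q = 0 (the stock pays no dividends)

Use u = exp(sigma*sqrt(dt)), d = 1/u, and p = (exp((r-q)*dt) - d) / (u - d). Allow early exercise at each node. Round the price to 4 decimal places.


Answer: Price = V(0,0) = 8.7574

Derivation:
dt = T/N = 0.666667
u = exp(sigma*sqrt(dt)) = 1.566859; d = 1/u = 0.638219
p = (exp((r-q)*dt) - d) / (u - d) = 0.397507
Discount per step: exp(-r*dt) = 0.992693
Stock lattice S(k, i) with i counting down-moves:
  k=0: S(0,0) = 27.8200
  k=1: S(1,0) = 43.5900; S(1,1) = 17.7553
  k=2: S(2,0) = 68.2994; S(2,1) = 27.8200; S(2,2) = 11.3318
  k=3: S(3,0) = 107.0156; S(3,1) = 43.5900; S(3,2) = 17.7553; S(3,3) = 7.2321
Terminal payoffs V(N, i) = max(S_T - K, 0):
  V(3,0) = 77.685592; V(3,1) = 14.260024; V(3,2) = 0.000000; V(3,3) = 0.000000
Backward induction: V(k, i) = exp(-r*dt) * [p * V(k+1, i) + (1-p) * V(k+1, i+1)]; then take max(V_cont, immediate exercise) for American.
  V(2,0) = exp(-r*dt) * [p*77.685592 + (1-p)*14.260024] = 39.183730; exercise = 38.969430; V(2,0) = max -> 39.183730
  V(2,1) = exp(-r*dt) * [p*14.260024 + (1-p)*0.000000] = 5.627043; exercise = 0.000000; V(2,1) = max -> 5.627043
  V(2,2) = exp(-r*dt) * [p*0.000000 + (1-p)*0.000000] = 0.000000; exercise = 0.000000; V(2,2) = max -> 0.000000
  V(1,0) = exp(-r*dt) * [p*39.183730 + (1-p)*5.627043] = 18.827487; exercise = 14.260024; V(1,0) = max -> 18.827487
  V(1,1) = exp(-r*dt) * [p*5.627043 + (1-p)*0.000000] = 2.220446; exercise = 0.000000; V(1,1) = max -> 2.220446
  V(0,0) = exp(-r*dt) * [p*18.827487 + (1-p)*2.220446] = 8.757405; exercise = 0.000000; V(0,0) = max -> 8.757405


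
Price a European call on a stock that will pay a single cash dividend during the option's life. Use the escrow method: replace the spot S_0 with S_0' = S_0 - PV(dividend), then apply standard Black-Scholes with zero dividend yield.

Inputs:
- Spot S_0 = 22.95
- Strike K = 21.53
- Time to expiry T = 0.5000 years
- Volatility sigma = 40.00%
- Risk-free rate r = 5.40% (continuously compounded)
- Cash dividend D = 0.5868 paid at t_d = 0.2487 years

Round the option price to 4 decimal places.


PV(D) = D * exp(-r * t_d) = 0.5868 * 0.98665998 = 0.57897207
S_0' = S_0 - PV(D) = 22.9500 - 0.57897207 = 22.37102793
d1 = (ln(S_0'/K) + (r + sigma^2/2)*T) / (sigma*sqrt(T)) = 0.37236036
d2 = d1 - sigma*sqrt(T) = 0.08951765
exp(-rT) = 0.97336124
N(d1) = 0.64518772; N(d2) = 0.53566474
C = S_0' * N(d1) - K * exp(-rT) * N(d2) = 22.37102793 * 0.64518772 - 21.5300 * 0.97336124 * 0.53566474 = 3.2079

Answer: Price = 3.2079


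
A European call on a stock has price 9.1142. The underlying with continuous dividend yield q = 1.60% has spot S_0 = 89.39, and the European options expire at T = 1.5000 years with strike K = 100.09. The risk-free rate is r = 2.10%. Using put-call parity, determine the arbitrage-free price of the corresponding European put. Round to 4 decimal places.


Put-call parity: C - P = S_0 * exp(-qT) - K * exp(-rT).
S_0 * exp(-qT) = 89.3900 * 0.97628571 = 87.27017960
K * exp(-rT) = 100.0900 * 0.96899096 = 96.98630483
P = C - S*exp(-qT) + K*exp(-rT)
P = 9.1142 - 87.27017960 + 96.98630483 = 18.8303

Answer: Put price = 18.8303


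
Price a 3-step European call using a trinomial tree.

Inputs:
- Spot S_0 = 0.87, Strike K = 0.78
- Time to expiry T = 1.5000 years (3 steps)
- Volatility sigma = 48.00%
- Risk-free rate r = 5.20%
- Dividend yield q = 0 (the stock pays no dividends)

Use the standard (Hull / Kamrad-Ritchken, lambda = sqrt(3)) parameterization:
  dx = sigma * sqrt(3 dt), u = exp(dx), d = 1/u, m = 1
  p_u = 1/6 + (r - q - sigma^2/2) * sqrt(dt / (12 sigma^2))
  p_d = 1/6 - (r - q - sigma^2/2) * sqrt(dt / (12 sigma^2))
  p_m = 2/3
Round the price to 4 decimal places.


Answer: Price = V(0,0) = 0.2620

Derivation:
dt = T/N = 0.500000; dx = sigma*sqrt(3*dt) = 0.587878
u = exp(dx) = 1.800164; d = 1/u = 0.555505
p_u = 0.139790, p_m = 0.666667, p_d = 0.193543
Discount per step: exp(-r*dt) = 0.974335
Stock lattice S(k, j) with j the centered position index:
  k=0: S(0,+0) = 0.8700
  k=1: S(1,-1) = 0.4833; S(1,+0) = 0.8700; S(1,+1) = 1.5661
  k=2: S(2,-2) = 0.2685; S(2,-1) = 0.4833; S(2,+0) = 0.8700; S(2,+1) = 1.5661; S(2,+2) = 2.8193
  k=3: S(3,-3) = 0.1491; S(3,-2) = 0.2685; S(3,-1) = 0.4833; S(3,+0) = 0.8700; S(3,+1) = 1.5661; S(3,+2) = 2.8193; S(3,+3) = 5.0752
Terminal payoffs V(N, j) = max(S_T - K, 0):
  V(3,-3) = 0.000000; V(3,-2) = 0.000000; V(3,-1) = 0.000000; V(3,+0) = 0.090000; V(3,+1) = 0.786142; V(3,+2) = 2.039312; V(3,+3) = 4.295223
Backward induction: V(k, j) = exp(-r*dt) * [p_u * V(k+1, j+1) + p_m * V(k+1, j) + p_d * V(k+1, j-1)]
  V(2,-2) = exp(-r*dt) * [p_u*0.000000 + p_m*0.000000 + p_d*0.000000] = 0.000000
  V(2,-1) = exp(-r*dt) * [p_u*0.090000 + p_m*0.000000 + p_d*0.000000] = 0.012258
  V(2,+0) = exp(-r*dt) * [p_u*0.786142 + p_m*0.090000 + p_d*0.000000] = 0.165535
  V(2,+1) = exp(-r*dt) * [p_u*2.039312 + p_m*0.786142 + p_d*0.090000] = 0.805376
  V(2,+2) = exp(-r*dt) * [p_u*4.295223 + p_m*2.039312 + p_d*0.786142] = 2.057917
  V(1,-1) = exp(-r*dt) * [p_u*0.165535 + p_m*0.012258 + p_d*0.000000] = 0.030509
  V(1,+0) = exp(-r*dt) * [p_u*0.805376 + p_m*0.165535 + p_d*0.012258] = 0.219530
  V(1,+1) = exp(-r*dt) * [p_u*2.057917 + p_m*0.805376 + p_d*0.165535] = 0.834647
  V(0,+0) = exp(-r*dt) * [p_u*0.834647 + p_m*0.219530 + p_d*0.030509] = 0.262031


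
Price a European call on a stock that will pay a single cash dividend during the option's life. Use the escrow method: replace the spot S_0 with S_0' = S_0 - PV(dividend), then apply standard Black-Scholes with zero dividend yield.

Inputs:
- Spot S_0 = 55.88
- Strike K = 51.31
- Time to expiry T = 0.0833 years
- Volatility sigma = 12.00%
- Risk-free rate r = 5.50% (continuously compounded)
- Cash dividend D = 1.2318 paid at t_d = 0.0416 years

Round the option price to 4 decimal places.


PV(D) = D * exp(-r * t_d) = 1.2318 * 0.99771462 = 1.22898486
S_0' = S_0 - PV(D) = 55.8800 - 1.22898486 = 54.65101514
d1 = (ln(S_0'/K) + (r + sigma^2/2)*T) / (sigma*sqrt(T)) = 1.97098841
d2 = d1 - sigma*sqrt(T) = 1.93635433
exp(-rT) = 0.99542898
N(d1) = 0.97563740; N(d2) = 0.97358784
C = S_0' * N(d1) - K * exp(-rT) * N(d2) = 54.65101514 * 0.97563740 - 51.3100 * 0.99542898 * 0.97358784 = 3.5931

Answer: Price = 3.5931


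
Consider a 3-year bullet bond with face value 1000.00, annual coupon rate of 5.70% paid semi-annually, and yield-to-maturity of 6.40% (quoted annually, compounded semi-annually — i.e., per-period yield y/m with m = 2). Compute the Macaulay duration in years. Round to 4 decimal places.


Answer: Macaulay duration = 2.7974 years

Derivation:
Coupon per period c = face * coupon_rate / m = 28.500000
Periods per year m = 2; per-period yield y/m = 0.032000
Number of cashflows N = 6
Cashflows (t years, CF_t, discount factor 1/(1+y/m)^(m*t), PV):
  t = 0.5000: CF_t = 28.500000, DF = 0.968992, PV = 27.616279
  t = 1.0000: CF_t = 28.500000, DF = 0.938946, PV = 26.759960
  t = 1.5000: CF_t = 28.500000, DF = 0.909831, PV = 25.930194
  t = 2.0000: CF_t = 28.500000, DF = 0.881620, PV = 25.126157
  t = 2.5000: CF_t = 28.500000, DF = 0.854283, PV = 24.347051
  t = 3.0000: CF_t = 1028.500000, DF = 0.827793, PV = 851.385231
Price P = sum_t PV_t = 981.164873
Macaulay numerator sum_t t * PV_t:
  t * PV_t at t = 0.5000: 13.808140
  t * PV_t at t = 1.0000: 26.759960
  t * PV_t at t = 1.5000: 38.895291
  t * PV_t at t = 2.0000: 50.252314
  t * PV_t at t = 2.5000: 60.867629
  t * PV_t at t = 3.0000: 2554.155694
Macaulay duration D = (sum_t t * PV_t) / P = 2744.739027 / 981.164873 = 2.797429


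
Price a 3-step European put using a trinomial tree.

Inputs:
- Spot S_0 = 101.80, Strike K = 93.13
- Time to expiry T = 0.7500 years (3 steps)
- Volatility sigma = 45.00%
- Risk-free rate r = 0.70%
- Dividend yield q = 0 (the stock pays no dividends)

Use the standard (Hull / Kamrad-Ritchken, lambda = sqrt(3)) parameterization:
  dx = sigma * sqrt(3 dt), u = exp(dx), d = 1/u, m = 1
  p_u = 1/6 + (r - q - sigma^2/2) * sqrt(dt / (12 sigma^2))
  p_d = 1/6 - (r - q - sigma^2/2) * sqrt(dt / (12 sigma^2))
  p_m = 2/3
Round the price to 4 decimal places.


Answer: Price = V(0,0) = 10.7468

Derivation:
dt = T/N = 0.250000; dx = sigma*sqrt(3*dt) = 0.389711
u = exp(dx) = 1.476555; d = 1/u = 0.677252
p_u = 0.136436, p_m = 0.666667, p_d = 0.196897
Discount per step: exp(-r*dt) = 0.998252
Stock lattice S(k, j) with j the centered position index:
  k=0: S(0,+0) = 101.8000
  k=1: S(1,-1) = 68.9443; S(1,+0) = 101.8000; S(1,+1) = 150.3133
  k=2: S(2,-2) = 46.6927; S(2,-1) = 68.9443; S(2,+0) = 101.8000; S(2,+1) = 150.3133; S(2,+2) = 221.9457
  k=3: S(3,-3) = 31.6227; S(3,-2) = 46.6927; S(3,-1) = 68.9443; S(3,+0) = 101.8000; S(3,+1) = 150.3133; S(3,+2) = 221.9457; S(3,+3) = 327.7150
Terminal payoffs V(N, j) = max(K - S_T, 0):
  V(3,-3) = 61.507281; V(3,-2) = 46.437328; V(3,-1) = 24.185718; V(3,+0) = 0.000000; V(3,+1) = 0.000000; V(3,+2) = 0.000000; V(3,+3) = 0.000000
Backward induction: V(k, j) = exp(-r*dt) * [p_u * V(k+1, j+1) + p_m * V(k+1, j) + p_d * V(k+1, j-1)]
  V(2,-2) = exp(-r*dt) * [p_u*24.185718 + p_m*46.437328 + p_d*61.507281] = 46.287568
  V(2,-1) = exp(-r*dt) * [p_u*0.000000 + p_m*24.185718 + p_d*46.437328] = 25.223021
  V(2,+0) = exp(-r*dt) * [p_u*0.000000 + p_m*0.000000 + p_d*24.185718] = 4.753778
  V(2,+1) = exp(-r*dt) * [p_u*0.000000 + p_m*0.000000 + p_d*0.000000] = 0.000000
  V(2,+2) = exp(-r*dt) * [p_u*0.000000 + p_m*0.000000 + p_d*0.000000] = 0.000000
  V(1,-1) = exp(-r*dt) * [p_u*4.753778 + p_m*25.223021 + p_d*46.287568] = 26.531363
  V(1,+0) = exp(-r*dt) * [p_u*0.000000 + p_m*4.753778 + p_d*25.223021] = 8.121307
  V(1,+1) = exp(-r*dt) * [p_u*0.000000 + p_m*0.000000 + p_d*4.753778] = 0.934370
  V(0,+0) = exp(-r*dt) * [p_u*0.934370 + p_m*8.121307 + p_d*26.531363] = 10.746818


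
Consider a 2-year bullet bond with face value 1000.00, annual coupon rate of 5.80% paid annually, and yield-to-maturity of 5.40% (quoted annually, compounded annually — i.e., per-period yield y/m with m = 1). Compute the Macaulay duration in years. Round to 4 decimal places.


Coupon per period c = face * coupon_rate / m = 58.000000
Periods per year m = 1; per-period yield y/m = 0.054000
Number of cashflows N = 2
Cashflows (t years, CF_t, discount factor 1/(1+y/m)^(m*t), PV):
  t = 1.0000: CF_t = 58.000000, DF = 0.948767, PV = 55.028463
  t = 2.0000: CF_t = 1058.000000, DF = 0.900158, PV = 952.367236
Price P = sum_t PV_t = 1007.395699
Macaulay numerator sum_t t * PV_t:
  t * PV_t at t = 1.0000: 55.028463
  t * PV_t at t = 2.0000: 1904.734471
Macaulay duration D = (sum_t t * PV_t) / P = 1959.762934 / 1007.395699 = 1.945376

Answer: Macaulay duration = 1.9454 years


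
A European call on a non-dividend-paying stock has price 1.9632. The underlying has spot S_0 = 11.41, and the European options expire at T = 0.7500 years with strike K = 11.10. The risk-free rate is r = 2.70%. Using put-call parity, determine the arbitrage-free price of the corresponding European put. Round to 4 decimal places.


Answer: Put price = 1.4307

Derivation:
Put-call parity: C - P = S_0 * exp(-qT) - K * exp(-rT).
S_0 * exp(-qT) = 11.4100 * 1.00000000 = 11.41000000
K * exp(-rT) = 11.1000 * 0.97995365 = 10.87748556
P = C - S*exp(-qT) + K*exp(-rT)
P = 1.9632 - 11.41000000 + 10.87748556 = 1.4307


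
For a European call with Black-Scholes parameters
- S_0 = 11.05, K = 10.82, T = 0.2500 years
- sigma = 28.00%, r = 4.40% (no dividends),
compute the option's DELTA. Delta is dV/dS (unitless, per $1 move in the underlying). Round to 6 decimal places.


d1 = 0.2988153896; d2 = 0.1588153896
phi(d1) = 0.3815231106; exp(-qT) = 1.0000000000; exp(-rT) = 0.9890602788
N(d1) = 0.6174595460
Delta = exp(-qT) * N(d1) = 1.0000000000 * 0.6174595460 = 0.617460

Answer: Delta = 0.617460


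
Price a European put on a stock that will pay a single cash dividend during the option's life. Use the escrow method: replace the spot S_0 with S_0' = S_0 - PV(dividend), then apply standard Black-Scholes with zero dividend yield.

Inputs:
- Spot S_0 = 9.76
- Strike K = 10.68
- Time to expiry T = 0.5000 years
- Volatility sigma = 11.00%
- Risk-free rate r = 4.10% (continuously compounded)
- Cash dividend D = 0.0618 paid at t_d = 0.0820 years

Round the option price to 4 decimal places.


PV(D) = D * exp(-r * t_d) = 0.0618 * 0.99664365 = 0.06159258
S_0' = S_0 - PV(D) = 9.7600 - 0.06159258 = 9.69840742
d1 = (ln(S_0'/K) + (r + sigma^2/2)*T) / (sigma*sqrt(T)) = -0.93705977
d2 = d1 - sigma*sqrt(T) = -1.01484151
exp(-rT) = 0.97970870
N(-d1) = 0.82563609; N(-d2) = 0.84490931
P = K * exp(-rT) * N(-d2) - S_0' * N(-d1) = 10.6800 * 0.97970870 * 0.84490931 - 9.69840742 * 0.82563609 = 0.8332

Answer: Price = 0.8332


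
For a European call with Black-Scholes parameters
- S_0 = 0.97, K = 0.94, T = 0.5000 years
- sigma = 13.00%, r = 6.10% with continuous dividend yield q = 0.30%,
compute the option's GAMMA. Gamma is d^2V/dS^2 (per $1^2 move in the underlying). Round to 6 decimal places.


d1 = 0.7032035108; d2 = 0.6112796292
phi(d1) = 0.3115529030; exp(-qT) = 0.9985011244; exp(-rT) = 0.9699604321
Gamma = exp(-qT) * phi(d1) / (S * sigma * sqrt(T)) = 0.9985011244 * 0.3115529030 / (0.9700 * 0.1300 * 0.7071067812) = 3.488834

Answer: Gamma = 3.488834


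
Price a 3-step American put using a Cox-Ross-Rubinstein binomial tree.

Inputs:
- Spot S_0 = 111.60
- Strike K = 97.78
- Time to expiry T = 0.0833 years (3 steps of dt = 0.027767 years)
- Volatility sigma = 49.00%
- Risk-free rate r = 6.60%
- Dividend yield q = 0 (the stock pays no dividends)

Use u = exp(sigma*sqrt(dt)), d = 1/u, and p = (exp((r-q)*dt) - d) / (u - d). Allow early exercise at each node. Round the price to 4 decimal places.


Answer: Price = V(0,0) = 1.3688

Derivation:
dt = T/N = 0.027767
u = exp(sigma*sqrt(dt)) = 1.085076; d = 1/u = 0.921594
p = (exp((r-q)*dt) - d) / (u - d) = 0.490819
Discount per step: exp(-r*dt) = 0.998169
Stock lattice S(k, i) with i counting down-moves:
  k=0: S(0,0) = 111.6000
  k=1: S(1,0) = 121.0945; S(1,1) = 102.8499
  k=2: S(2,0) = 131.3968; S(2,1) = 111.6000; S(2,2) = 94.7859
  k=3: S(3,0) = 142.5756; S(3,1) = 121.0945; S(3,2) = 102.8499; S(3,3) = 87.3541
Terminal payoffs V(N, i) = max(K - S_T, 0):
  V(3,0) = 0.000000; V(3,1) = 0.000000; V(3,2) = 0.000000; V(3,3) = 10.425893
Backward induction: V(k, i) = exp(-r*dt) * [p * V(k+1, i) + (1-p) * V(k+1, i+1)]; then take max(V_cont, immediate exercise) for American.
  V(2,0) = exp(-r*dt) * [p*0.000000 + (1-p)*0.000000] = 0.000000; exercise = 0.000000; V(2,0) = max -> 0.000000
  V(2,1) = exp(-r*dt) * [p*0.000000 + (1-p)*0.000000] = 0.000000; exercise = 0.000000; V(2,1) = max -> 0.000000
  V(2,2) = exp(-r*dt) * [p*0.000000 + (1-p)*10.425893] = 5.298949; exercise = 2.994126; V(2,2) = max -> 5.298949
  V(1,0) = exp(-r*dt) * [p*0.000000 + (1-p)*0.000000] = 0.000000; exercise = 0.000000; V(1,0) = max -> 0.000000
  V(1,1) = exp(-r*dt) * [p*0.000000 + (1-p)*5.298949] = 2.693185; exercise = 0.000000; V(1,1) = max -> 2.693185
  V(0,0) = exp(-r*dt) * [p*0.000000 + (1-p)*2.693185] = 1.368808; exercise = 0.000000; V(0,0) = max -> 1.368808


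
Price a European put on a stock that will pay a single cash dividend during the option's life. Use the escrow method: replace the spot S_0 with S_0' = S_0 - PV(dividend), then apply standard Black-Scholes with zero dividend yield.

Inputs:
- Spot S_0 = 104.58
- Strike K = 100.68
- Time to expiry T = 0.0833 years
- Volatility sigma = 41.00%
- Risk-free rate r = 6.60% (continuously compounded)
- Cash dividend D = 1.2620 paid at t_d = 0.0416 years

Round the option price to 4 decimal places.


PV(D) = D * exp(-r * t_d) = 1.2620 * 0.99725817 = 1.25853981
S_0' = S_0 - PV(D) = 104.5800 - 1.25853981 = 103.32146019
d1 = (ln(S_0'/K) + (r + sigma^2/2)*T) / (sigma*sqrt(T)) = 0.32448305
d2 = d1 - sigma*sqrt(T) = 0.20614992
exp(-rT) = 0.99451729
N(-d1) = 0.37278618; N(-d2) = 0.41833690
P = K * exp(-rT) * N(-d2) - S_0' * N(-d1) = 100.6800 * 0.99451729 * 0.41833690 - 103.32146019 * 0.37278618 = 3.3704

Answer: Price = 3.3704


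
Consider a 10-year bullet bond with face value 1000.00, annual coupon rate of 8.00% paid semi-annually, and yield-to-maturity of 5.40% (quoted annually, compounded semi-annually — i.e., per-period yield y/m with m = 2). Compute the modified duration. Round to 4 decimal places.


Answer: Modified duration = 7.1572

Derivation:
Coupon per period c = face * coupon_rate / m = 40.000000
Periods per year m = 2; per-period yield y/m = 0.027000
Number of cashflows N = 20
Cashflows (t years, CF_t, discount factor 1/(1+y/m)^(m*t), PV):
  t = 0.5000: CF_t = 40.000000, DF = 0.973710, PV = 38.948393
  t = 1.0000: CF_t = 40.000000, DF = 0.948111, PV = 37.924434
  t = 1.5000: CF_t = 40.000000, DF = 0.923185, PV = 36.927394
  t = 2.0000: CF_t = 40.000000, DF = 0.898914, PV = 35.956567
  t = 2.5000: CF_t = 40.000000, DF = 0.875282, PV = 35.011263
  t = 3.0000: CF_t = 40.000000, DF = 0.852270, PV = 34.090811
  t = 3.5000: CF_t = 40.000000, DF = 0.829864, PV = 33.194558
  t = 4.0000: CF_t = 40.000000, DF = 0.808047, PV = 32.321867
  t = 4.5000: CF_t = 40.000000, DF = 0.786803, PV = 31.472120
  t = 5.0000: CF_t = 40.000000, DF = 0.766118, PV = 30.644713
  t = 5.5000: CF_t = 40.000000, DF = 0.745976, PV = 29.839058
  t = 6.0000: CF_t = 40.000000, DF = 0.726365, PV = 29.054584
  t = 6.5000: CF_t = 40.000000, DF = 0.707268, PV = 28.290735
  t = 7.0000: CF_t = 40.000000, DF = 0.688674, PV = 27.546967
  t = 7.5000: CF_t = 40.000000, DF = 0.670569, PV = 26.822752
  t = 8.0000: CF_t = 40.000000, DF = 0.652939, PV = 26.117578
  t = 8.5000: CF_t = 40.000000, DF = 0.635774, PV = 25.430942
  t = 9.0000: CF_t = 40.000000, DF = 0.619059, PV = 24.762358
  t = 9.5000: CF_t = 40.000000, DF = 0.602784, PV = 24.111352
  t = 10.0000: CF_t = 1040.000000, DF = 0.586937, PV = 610.413974
Price P = sum_t PV_t = 1198.882419
First compute Macaulay numerator sum_t t * PV_t:
  t * PV_t at t = 0.5000: 19.474197
  t * PV_t at t = 1.0000: 37.924434
  t * PV_t at t = 1.5000: 55.391091
  t * PV_t at t = 2.0000: 71.913133
  t * PV_t at t = 2.5000: 87.528157
  t * PV_t at t = 3.0000: 102.272432
  t * PV_t at t = 3.5000: 116.180952
  t * PV_t at t = 4.0000: 129.287469
  t * PV_t at t = 4.5000: 141.624540
  t * PV_t at t = 5.0000: 153.223564
  t * PV_t at t = 5.5000: 164.114820
  t * PV_t at t = 6.0000: 174.327507
  t * PV_t at t = 6.5000: 183.889775
  t * PV_t at t = 7.0000: 192.828766
  t * PV_t at t = 7.5000: 201.170641
  t * PV_t at t = 8.0000: 208.940621
  t * PV_t at t = 8.5000: 216.163008
  t * PV_t at t = 9.0000: 222.861226
  t * PV_t at t = 9.5000: 229.057844
  t * PV_t at t = 10.0000: 6104.139742
Macaulay duration D = 8812.313919 / 1198.882419 = 7.350441
Modified duration = D / (1 + y/m) = 7.350441 / (1 + 0.027000) = 7.157196


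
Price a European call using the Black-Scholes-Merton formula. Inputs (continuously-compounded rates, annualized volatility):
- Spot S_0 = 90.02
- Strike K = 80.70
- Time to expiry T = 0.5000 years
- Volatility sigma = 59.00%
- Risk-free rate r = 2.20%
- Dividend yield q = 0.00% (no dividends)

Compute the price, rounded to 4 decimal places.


Answer: Price = 19.7032

Derivation:
d1 = (ln(S/K) + (r - q + 0.5*sigma^2) * T) / (sigma * sqrt(T)) = 0.49693617
d2 = d1 - sigma * sqrt(T) = 0.07974317
exp(-rT) = 0.98906028; exp(-qT) = 1.00000000
C = S_0 * exp(-qT) * N(d1) - K * exp(-rT) * N(d2)
N(d1) = 0.69038297; N(d2) = 0.53177924
C = 90.0200 * 1.00000000 * 0.69038297 - 80.7000 * 0.98906028 * 0.53177924 = 19.7032


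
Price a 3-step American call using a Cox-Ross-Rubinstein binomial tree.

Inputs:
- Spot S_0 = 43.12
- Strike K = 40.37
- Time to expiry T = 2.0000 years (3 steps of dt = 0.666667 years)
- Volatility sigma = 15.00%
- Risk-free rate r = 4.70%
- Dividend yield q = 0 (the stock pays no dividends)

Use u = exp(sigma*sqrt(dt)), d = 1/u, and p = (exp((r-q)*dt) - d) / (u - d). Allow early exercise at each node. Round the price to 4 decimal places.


Answer: Price = V(0,0) = 7.5725

Derivation:
dt = T/N = 0.666667
u = exp(sigma*sqrt(dt)) = 1.130290; d = 1/u = 0.884728
p = (exp((r-q)*dt) - d) / (u - d) = 0.599038
Discount per step: exp(-r*dt) = 0.969152
Stock lattice S(k, i) with i counting down-moves:
  k=0: S(0,0) = 43.1200
  k=1: S(1,0) = 48.7381; S(1,1) = 38.1495
  k=2: S(2,0) = 55.0882; S(2,1) = 43.1200; S(2,2) = 33.7519
  k=3: S(3,0) = 62.2657; S(3,1) = 48.7381; S(3,2) = 38.1495; S(3,3) = 29.8613
Terminal payoffs V(N, i) = max(S_T - K, 0):
  V(3,0) = 21.895680; V(3,1) = 8.368117; V(3,2) = 0.000000; V(3,3) = 0.000000
Backward induction: V(k, i) = exp(-r*dt) * [p * V(k+1, i) + (1-p) * V(k+1, i+1)]; then take max(V_cont, immediate exercise) for American.
  V(2,0) = exp(-r*dt) * [p*21.895680 + (1-p)*8.368117] = 15.963535; exercise = 14.718220; V(2,0) = max -> 15.963535
  V(2,1) = exp(-r*dt) * [p*8.368117 + (1-p)*0.000000] = 4.858189; exercise = 2.750000; V(2,1) = max -> 4.858189
  V(2,2) = exp(-r*dt) * [p*0.000000 + (1-p)*0.000000] = 0.000000; exercise = 0.000000; V(2,2) = max -> 0.000000
  V(1,0) = exp(-r*dt) * [p*15.963535 + (1-p)*4.858189] = 11.155639; exercise = 8.368117; V(1,0) = max -> 11.155639
  V(1,1) = exp(-r*dt) * [p*4.858189 + (1-p)*0.000000] = 2.820467; exercise = 0.000000; V(1,1) = max -> 2.820467
  V(0,0) = exp(-r*dt) * [p*11.155639 + (1-p)*2.820467] = 7.572525; exercise = 2.750000; V(0,0) = max -> 7.572525


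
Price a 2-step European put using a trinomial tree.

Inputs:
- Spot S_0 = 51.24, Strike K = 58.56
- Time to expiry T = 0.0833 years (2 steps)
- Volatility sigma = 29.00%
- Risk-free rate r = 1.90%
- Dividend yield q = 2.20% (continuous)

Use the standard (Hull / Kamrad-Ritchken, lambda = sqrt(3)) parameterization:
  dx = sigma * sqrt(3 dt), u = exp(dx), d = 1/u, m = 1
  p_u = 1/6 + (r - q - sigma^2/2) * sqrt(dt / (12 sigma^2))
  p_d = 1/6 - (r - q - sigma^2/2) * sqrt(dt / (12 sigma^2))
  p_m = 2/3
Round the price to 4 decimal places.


dt = T/N = 0.041650; dx = sigma*sqrt(3*dt) = 0.102510
u = exp(dx) = 1.107948; d = 1/u = 0.902569
p_u = 0.157515, p_m = 0.666667, p_d = 0.175819
Discount per step: exp(-r*dt) = 0.999209
Stock lattice S(k, j) with j the centered position index:
  k=0: S(0,+0) = 51.2400
  k=1: S(1,-1) = 46.2476; S(1,+0) = 51.2400; S(1,+1) = 56.7713
  k=2: S(2,-2) = 41.7417; S(2,-1) = 46.2476; S(2,+0) = 51.2400; S(2,+1) = 56.7713; S(2,+2) = 62.8996
Terminal payoffs V(N, j) = max(K - S_T, 0):
  V(2,-2) = 16.818304; V(2,-1) = 12.312357; V(2,+0) = 7.320000; V(2,+1) = 1.788726; V(2,+2) = 0.000000
Backward induction: V(k, j) = exp(-r*dt) * [p_u * V(k+1, j+1) + p_m * V(k+1, j) + p_d * V(k+1, j-1)]
  V(1,-1) = exp(-r*dt) * [p_u*7.320000 + p_m*12.312357 + p_d*16.818304] = 12.308473
  V(1,+0) = exp(-r*dt) * [p_u*1.788726 + p_m*7.320000 + p_d*12.312357] = 7.320697
  V(1,+1) = exp(-r*dt) * [p_u*0.000000 + p_m*1.788726 + p_d*7.320000] = 2.477515
  V(0,+0) = exp(-r*dt) * [p_u*2.477515 + p_m*7.320697 + p_d*12.308473] = 7.428887

Answer: Price = V(0,0) = 7.4289
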